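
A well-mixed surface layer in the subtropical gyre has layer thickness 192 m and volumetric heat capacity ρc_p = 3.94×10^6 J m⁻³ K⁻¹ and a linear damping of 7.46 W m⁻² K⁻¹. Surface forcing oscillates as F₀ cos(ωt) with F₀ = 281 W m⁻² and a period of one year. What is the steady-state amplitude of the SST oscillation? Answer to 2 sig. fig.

Areal heat capacity C = ρc_p × D = 3.94×10^6 × 192 = 7.56×10^8 J/(m²·K).
Angular frequency ω = 2π / T = 2π / 3.15×10^7 s = 1.99×10^-7 s⁻¹.
√((Cω)² + λ²) = √((151)² + 7.46²) = 151 W/(m²·K).
Amplitude A = F₀ / √((Cω)²+λ²) = 281 / 151 = 1.86 K.

1.9 K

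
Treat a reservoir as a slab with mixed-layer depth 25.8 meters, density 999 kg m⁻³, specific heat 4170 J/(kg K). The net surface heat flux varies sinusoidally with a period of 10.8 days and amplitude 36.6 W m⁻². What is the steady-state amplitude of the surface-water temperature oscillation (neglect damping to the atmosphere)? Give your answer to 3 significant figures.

Areal heat capacity C = ρ c_p D = 999 × 4170 × 25.8 = 1.07×10^8 J/(m^2 K).
Angular frequency ω = 2π / T = 2π / 9.33×10^5 s = 6.73×10^-6 s⁻¹.
Cω = 1.07×10^8 × 6.73×10^-6 = 724 W/(m²·K).
Amplitude A = F₀ / (Cω) = 36.6 / 724 = 0.0506 K.

0.0506 K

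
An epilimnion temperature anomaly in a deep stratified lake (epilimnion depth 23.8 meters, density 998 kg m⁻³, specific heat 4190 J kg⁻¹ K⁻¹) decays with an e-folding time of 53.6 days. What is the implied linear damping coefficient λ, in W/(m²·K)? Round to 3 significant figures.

Areal heat capacity C = ρ c_p D = 998 × 4190 × 23.8 = 9.95×10^7 J m⁻² K⁻¹.
τ = 53.6 days = 4.63×10^6 s.
λ = C / τ = 9.95×10^7 / 4.63×10^6 = 21.5 W/(m²·K).

21.5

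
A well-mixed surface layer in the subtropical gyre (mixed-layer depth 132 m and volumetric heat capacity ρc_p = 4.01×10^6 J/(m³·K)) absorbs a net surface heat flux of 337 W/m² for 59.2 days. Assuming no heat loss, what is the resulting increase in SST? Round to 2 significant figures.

3.3 K

Areal heat capacity C = ρc_p × D = 4.01×10^6 × 132 = 5.29×10^8 J/(m^2 K).
Net heat input Q = F Δt = 337 × (59.2 days × 86400 s/day) = 1.72×10^9 J/m².
ΔT = Q / C = 1.72×10^9 / 5.29×10^8 = 3.26 K.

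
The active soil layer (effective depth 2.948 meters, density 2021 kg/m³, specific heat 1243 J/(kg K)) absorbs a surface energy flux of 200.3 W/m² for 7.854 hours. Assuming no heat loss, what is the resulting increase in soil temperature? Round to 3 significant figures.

0.765 K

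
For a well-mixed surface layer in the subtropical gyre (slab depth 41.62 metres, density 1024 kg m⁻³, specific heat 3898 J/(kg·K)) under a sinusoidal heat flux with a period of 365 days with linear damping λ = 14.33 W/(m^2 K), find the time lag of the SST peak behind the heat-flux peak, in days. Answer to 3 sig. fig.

67.5 days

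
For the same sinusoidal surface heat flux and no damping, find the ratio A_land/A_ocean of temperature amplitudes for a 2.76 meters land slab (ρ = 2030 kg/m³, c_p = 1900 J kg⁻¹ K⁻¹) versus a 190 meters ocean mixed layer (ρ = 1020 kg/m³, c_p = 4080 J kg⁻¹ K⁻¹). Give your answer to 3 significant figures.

74.3

C_ocean = 1020 × 4080 × 190 = 7.91×10^8 J/(m²·K).
C_land = 2030 × 1900 × 2.76 = 1.06×10^7 J/(m²·K).
Undamped amplitude ∝ 1/C, so A_land/A_ocean = C_ocean/C_land = 74.3.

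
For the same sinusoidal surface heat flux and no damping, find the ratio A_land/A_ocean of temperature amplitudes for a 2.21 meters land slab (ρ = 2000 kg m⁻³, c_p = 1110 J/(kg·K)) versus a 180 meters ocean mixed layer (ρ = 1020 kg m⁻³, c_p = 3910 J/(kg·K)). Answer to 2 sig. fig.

C_ocean = 1020 × 3910 × 180 = 7.18×10^8 J/(m²·K).
C_land = 2000 × 1110 × 2.21 = 4.91×10^6 J/(m²·K).
Undamped amplitude ∝ 1/C, so A_land/A_ocean = C_ocean/C_land = 146.

150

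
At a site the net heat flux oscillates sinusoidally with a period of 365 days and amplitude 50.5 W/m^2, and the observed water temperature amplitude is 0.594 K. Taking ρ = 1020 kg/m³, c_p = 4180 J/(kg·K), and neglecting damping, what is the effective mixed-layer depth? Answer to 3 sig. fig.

ω = 2π / 3.15×10^7 s = 1.99×10^-7 s⁻¹.
Required C = F₀ / (A ω) = 50.5 / (0.594 × 1.99×10^-7) = 4.27×10^8 J/(m²·K).
D = C / (ρ c_p) = 4.27×10^8 / (1020 × 4180) = 100 m.

100 m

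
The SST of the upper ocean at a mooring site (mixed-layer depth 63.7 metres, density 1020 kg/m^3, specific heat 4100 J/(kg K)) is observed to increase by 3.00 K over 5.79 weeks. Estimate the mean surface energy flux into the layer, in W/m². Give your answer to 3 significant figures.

228

Areal heat capacity C = ρ c_p D = 1020 × 4100 × 63.7 = 2.66×10^8 J/(m^2 K).
Required heat per unit area: Q = C ΔT = 2.66×10^8 × 3.00 = 7.99×10^8 J/m².
Flux F = Q / Δt = 7.99×10^8 / 3.50×10^6 s = 228 W/m².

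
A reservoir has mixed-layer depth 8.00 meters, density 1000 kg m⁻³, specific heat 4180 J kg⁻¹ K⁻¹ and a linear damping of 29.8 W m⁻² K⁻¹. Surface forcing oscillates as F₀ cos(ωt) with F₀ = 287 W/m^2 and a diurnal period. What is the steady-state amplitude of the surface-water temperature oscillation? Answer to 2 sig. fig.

Areal heat capacity C = ρ c_p D = 1000 × 4180 × 8.00 = 3.34×10^7 J/(m^2 K).
Angular frequency ω = 2π / T = 2π / 86400 s = 7.27×10^-5 s⁻¹.
√((Cω)² + λ²) = √((2430)² + 29.8²) = 2430 W/(m²·K).
Amplitude A = F₀ / √((Cω)²+λ²) = 287 / 2430 = 0.118 K.

0.12 K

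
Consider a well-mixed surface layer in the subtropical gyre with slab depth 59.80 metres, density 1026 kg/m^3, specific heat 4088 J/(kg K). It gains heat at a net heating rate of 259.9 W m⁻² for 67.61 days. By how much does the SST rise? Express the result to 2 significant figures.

6.1 K

Areal heat capacity C = ρ c_p D = 1026 × 4088 × 59.80 = 2.51×10^8 J/(m²·K).
Net heat input Q = F Δt = 259.9 × (67.61 days × 86400 s/day) = 1.52×10^9 J/m².
ΔT = Q / C = 1.52×10^9 / 2.51×10^8 = 6.05 K.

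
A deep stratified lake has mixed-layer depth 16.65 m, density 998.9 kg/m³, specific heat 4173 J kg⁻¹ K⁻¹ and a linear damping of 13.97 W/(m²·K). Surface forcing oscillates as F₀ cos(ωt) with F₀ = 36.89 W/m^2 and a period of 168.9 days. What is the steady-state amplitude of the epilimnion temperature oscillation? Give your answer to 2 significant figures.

1.1 K

Areal heat capacity C = ρ c_p D = 998.9 × 4173 × 16.65 = 6.94×10^7 J/(m^2 K).
Angular frequency ω = 2π / T = 2π / 1.46×10^7 s = 4.31×10^-7 s⁻¹.
√((Cω)² + λ²) = √((29.9)² + 13.97²) = 33.0 W/(m²·K).
Amplitude A = F₀ / √((Cω)²+λ²) = 36.89 / 33.0 = 1.12 K.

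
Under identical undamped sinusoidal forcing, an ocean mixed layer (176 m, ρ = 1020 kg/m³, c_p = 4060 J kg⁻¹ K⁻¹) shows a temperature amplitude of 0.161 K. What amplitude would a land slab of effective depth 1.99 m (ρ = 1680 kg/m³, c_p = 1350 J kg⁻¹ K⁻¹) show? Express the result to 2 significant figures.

C_ocean = 7.29×10^8 J/(m²·K); C_land = 4.51×10^6 J/(m²·K).
A ∝ 1/C ⇒ A_land = A_ocean × C_ocean/C_land = 0.161 × 161 = 26.0 K.

26 K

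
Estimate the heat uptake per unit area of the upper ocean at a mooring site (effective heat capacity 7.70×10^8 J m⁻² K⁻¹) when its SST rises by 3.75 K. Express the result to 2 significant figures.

Areal heat capacity C = 7.70×10^8 J m⁻² K⁻¹ (given).
ΔQ = C ΔT = 7.70×10^8 × 3.75 = 2.89×10^9 J/m².

2.9×10^9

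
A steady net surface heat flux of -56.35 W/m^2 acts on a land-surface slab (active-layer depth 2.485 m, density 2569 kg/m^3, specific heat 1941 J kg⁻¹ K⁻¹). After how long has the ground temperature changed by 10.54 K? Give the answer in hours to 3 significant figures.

644 hours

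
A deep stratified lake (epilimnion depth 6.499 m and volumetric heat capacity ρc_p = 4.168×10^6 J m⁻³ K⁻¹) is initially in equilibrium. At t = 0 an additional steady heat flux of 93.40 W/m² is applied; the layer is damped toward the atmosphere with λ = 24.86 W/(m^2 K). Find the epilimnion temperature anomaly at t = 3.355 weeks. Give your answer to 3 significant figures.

3.17 K

Areal heat capacity C = ρc_p × D = 4.168×10^6 × 6.499 = 2.71×10^7 J/(m^2 K).
τ = C / λ = 2.71×10^7 / 24.86 = 1.09×10^6 s.
Equilibrium anomaly ΔT_eq = F / λ = 93.40 / 24.86 = 3.76 K.
t = 3.355 weeks = 2.03×10^6 s, so t/τ = 1.86.
ΔT(t) = ΔT_eq (1 − e^(−t/τ)) = 3.76 × (1 − e^−1.86) = 3.17 K.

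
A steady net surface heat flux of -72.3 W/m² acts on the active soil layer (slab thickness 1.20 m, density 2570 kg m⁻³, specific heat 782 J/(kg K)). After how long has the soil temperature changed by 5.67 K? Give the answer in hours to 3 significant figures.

Areal heat capacity C = ρ c_p D = 2570 × 782 × 1.20 = 2.41×10^6 J/(m^2 K).
Time required: Δt = C ΔT / F = 2.41×10^6 × -5.67 / -72.3 = 1.89×10^5 s.
In hours: 1.89×10^5 s / (3600 s/hour) = 52.5 hours.

52.5 hours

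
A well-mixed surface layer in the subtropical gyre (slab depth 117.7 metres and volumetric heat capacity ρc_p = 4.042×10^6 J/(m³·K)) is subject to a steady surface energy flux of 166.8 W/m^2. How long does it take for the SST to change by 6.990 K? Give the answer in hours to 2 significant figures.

5500 hours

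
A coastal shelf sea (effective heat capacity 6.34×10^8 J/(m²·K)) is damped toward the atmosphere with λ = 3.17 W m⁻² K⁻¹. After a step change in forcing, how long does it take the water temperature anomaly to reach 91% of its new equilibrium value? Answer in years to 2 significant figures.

Areal heat capacity C = 6.34×10^8 J/(m²·K) (given).
τ = C / λ = 6.34×10^8 / 3.17 = 2.00×10^8 s.
Fraction reached: 1 − e^(−t/τ) = 0.91 ⇒ t = −τ ln(1 − 0.91) = τ × 2.41.
t = 4.82×10^8 s = 15.3 years.

15 years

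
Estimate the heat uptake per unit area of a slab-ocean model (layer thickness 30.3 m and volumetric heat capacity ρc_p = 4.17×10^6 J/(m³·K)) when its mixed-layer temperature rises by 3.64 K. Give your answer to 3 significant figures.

4.60×10^8

Areal heat capacity C = ρc_p × D = 4.17×10^6 × 30.3 = 1.26×10^8 J m⁻² K⁻¹.
ΔQ = C ΔT = 1.26×10^8 × 3.64 = 4.60×10^8 J/m².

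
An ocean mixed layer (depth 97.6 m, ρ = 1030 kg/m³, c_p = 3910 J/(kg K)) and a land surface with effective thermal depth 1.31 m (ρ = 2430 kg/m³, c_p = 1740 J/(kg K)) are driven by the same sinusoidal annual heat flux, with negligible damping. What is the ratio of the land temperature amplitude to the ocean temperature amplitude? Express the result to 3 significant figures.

71.0

C_ocean = 1030 × 3910 × 97.6 = 3.93×10^8 J/(m²·K).
C_land = 2430 × 1740 × 1.31 = 5.54×10^6 J/(m²·K).
Undamped amplitude ∝ 1/C, so A_land/A_ocean = C_ocean/C_land = 71.0.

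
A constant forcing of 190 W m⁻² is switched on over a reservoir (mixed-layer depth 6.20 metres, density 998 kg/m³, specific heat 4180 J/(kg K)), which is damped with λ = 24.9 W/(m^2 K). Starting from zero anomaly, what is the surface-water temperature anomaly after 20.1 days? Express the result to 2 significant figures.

6.2 K

Areal heat capacity C = ρ c_p D = 998 × 4180 × 6.20 = 2.59×10^7 J m⁻² K⁻¹.
τ = C / λ = 2.59×10^7 / 24.9 = 1.04×10^6 s.
Equilibrium anomaly ΔT_eq = F / λ = 190 / 24.9 = 7.63 K.
t = 20.1 days = 1.74×10^6 s, so t/τ = 1.67.
ΔT(t) = ΔT_eq (1 − e^(−t/τ)) = 7.63 × (1 − e^−1.67) = 6.20 K.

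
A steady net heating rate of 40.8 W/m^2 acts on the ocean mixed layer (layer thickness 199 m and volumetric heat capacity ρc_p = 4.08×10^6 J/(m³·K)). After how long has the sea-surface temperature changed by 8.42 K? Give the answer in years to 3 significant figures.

Areal heat capacity C = ρc_p × D = 4.08×10^6 × 199 = 8.12×10^8 J/(m^2 K).
Time required: Δt = C ΔT / F = 8.12×10^8 × 8.42 / 40.8 = 1.68×10^8 s.
In years: 1.68×10^8 s / (3.156×10^7 s/year) = 5.31 years.

5.31 years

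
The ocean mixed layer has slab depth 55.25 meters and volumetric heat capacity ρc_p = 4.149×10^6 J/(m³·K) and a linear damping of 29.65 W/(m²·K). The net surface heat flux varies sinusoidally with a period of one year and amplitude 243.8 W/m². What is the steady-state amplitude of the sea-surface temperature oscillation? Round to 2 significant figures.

4.5 K

Areal heat capacity C = ρc_p × D = 4.149×10^6 × 55.25 = 2.29×10^8 J m⁻² K⁻¹.
Angular frequency ω = 2π / T = 2π / 3.15×10^7 s = 1.99×10^-7 s⁻¹.
√((Cω)² + λ²) = √((45.7)² + 29.65²) = 54.5 W/(m²·K).
Amplitude A = F₀ / √((Cω)²+λ²) = 243.8 / 54.5 = 4.48 K.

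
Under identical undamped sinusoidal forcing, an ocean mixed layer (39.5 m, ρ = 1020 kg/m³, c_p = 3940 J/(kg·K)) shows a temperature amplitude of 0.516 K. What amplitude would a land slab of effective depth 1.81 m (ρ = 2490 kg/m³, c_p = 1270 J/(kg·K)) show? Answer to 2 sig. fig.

14 K

C_ocean = 1.59×10^8 J/(m²·K); C_land = 5.72×10^6 J/(m²·K).
A ∝ 1/C ⇒ A_land = A_ocean × C_ocean/C_land = 0.516 × 27.7 = 14.3 K.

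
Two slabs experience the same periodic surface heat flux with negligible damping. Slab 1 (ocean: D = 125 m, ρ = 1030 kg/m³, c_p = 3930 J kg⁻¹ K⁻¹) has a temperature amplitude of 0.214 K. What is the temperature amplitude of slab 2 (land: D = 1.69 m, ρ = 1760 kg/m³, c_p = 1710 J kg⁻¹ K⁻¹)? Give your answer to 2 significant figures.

21 K

C_ocean = 5.06×10^8 J/(m²·K); C_land = 5.09×10^6 J/(m²·K).
A ∝ 1/C ⇒ A_land = A_ocean × C_ocean/C_land = 0.214 × 99.5 = 21.3 K.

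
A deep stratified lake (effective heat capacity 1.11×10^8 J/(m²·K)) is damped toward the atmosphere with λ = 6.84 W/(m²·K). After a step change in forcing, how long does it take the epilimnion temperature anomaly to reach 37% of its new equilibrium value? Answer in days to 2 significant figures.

Areal heat capacity C = 1.11×10^8 J/(m²·K) (given).
τ = C / λ = 1.11×10^8 / 6.84 = 1.62×10^7 s.
Fraction reached: 1 − e^(−t/τ) = 0.37 ⇒ t = −τ ln(1 − 0.37) = τ × 0.462.
t = 7.50×10^6 s = 86.8 days.

87 days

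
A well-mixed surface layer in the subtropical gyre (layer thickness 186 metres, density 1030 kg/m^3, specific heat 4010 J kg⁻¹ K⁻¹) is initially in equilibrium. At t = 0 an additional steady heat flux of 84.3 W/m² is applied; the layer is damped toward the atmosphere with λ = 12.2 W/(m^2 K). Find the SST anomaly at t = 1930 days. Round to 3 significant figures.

Areal heat capacity C = ρ c_p D = 1030 × 4010 × 186 = 7.68×10^8 J/(m^2 K).
τ = C / λ = 7.68×10^8 / 12.2 = 6.30×10^7 s.
Equilibrium anomaly ΔT_eq = F / λ = 84.3 / 12.2 = 6.91 K.
t = 1930 days = 1.67×10^8 s, so t/τ = 2.65.
ΔT(t) = ΔT_eq (1 − e^(−t/τ)) = 6.91 × (1 − e^−2.65) = 6.42 K.

6.42 K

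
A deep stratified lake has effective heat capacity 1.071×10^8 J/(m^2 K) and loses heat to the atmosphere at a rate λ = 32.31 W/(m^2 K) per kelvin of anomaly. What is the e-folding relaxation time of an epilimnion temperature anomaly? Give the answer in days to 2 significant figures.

Areal heat capacity C = 1.071×10^8 J/(m^2 K) (given).
Relaxation time τ = C / λ = 1.07×10^8 / 32.31 = 3.31×10^6 s.
In days: 3.31×10^6 s / (86400 s/day) = 38.4 days.

38 days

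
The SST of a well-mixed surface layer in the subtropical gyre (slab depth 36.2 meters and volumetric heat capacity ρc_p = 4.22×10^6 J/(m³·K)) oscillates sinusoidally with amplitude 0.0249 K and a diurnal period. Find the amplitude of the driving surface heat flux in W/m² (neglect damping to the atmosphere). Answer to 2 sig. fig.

280

Areal heat capacity C = ρc_p × D = 4.22×10^6 × 36.2 = 1.53×10^8 J/(m^2 K).
ω = 2π / 86400 s = 7.27×10^-5 s⁻¹.
Cω = 1.53×10^8 × 7.27×10^-5 = 11100 W/(m²·K).
F₀ = A × Cω = 0.0249 × 11100 = 277 W/m².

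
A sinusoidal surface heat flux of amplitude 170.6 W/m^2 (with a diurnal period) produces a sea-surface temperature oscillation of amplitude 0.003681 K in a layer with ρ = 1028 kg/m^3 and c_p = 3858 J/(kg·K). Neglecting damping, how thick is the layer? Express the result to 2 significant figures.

ω = 2π / 86400 s = 7.27×10^-5 s⁻¹.
Required C = F₀ / (A ω) = 170.6 / (0.003681 × 7.27×10^-5) = 6.37×10^8 J/(m²·K).
D = C / (ρ c_p) = 6.37×10^8 / (1028 × 3858) = 161 m.

160 m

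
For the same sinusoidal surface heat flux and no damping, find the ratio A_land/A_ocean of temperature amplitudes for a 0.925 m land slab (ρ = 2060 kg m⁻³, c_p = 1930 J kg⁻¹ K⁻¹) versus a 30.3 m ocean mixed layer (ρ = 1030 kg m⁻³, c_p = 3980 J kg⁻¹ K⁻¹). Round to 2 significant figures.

C_ocean = 1030 × 3980 × 30.3 = 1.24×10^8 J/(m²·K).
C_land = 2060 × 1930 × 0.925 = 3.68×10^6 J/(m²·K).
Undamped amplitude ∝ 1/C, so A_land/A_ocean = C_ocean/C_land = 33.8.

34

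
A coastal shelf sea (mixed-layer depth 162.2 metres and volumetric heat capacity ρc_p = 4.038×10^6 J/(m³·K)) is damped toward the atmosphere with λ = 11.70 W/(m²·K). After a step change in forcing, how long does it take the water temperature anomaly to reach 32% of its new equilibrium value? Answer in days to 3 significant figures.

250 days

Areal heat capacity C = ρc_p × D = 4.038×10^6 × 162.2 = 6.55×10^8 J/(m^2 K).
τ = C / λ = 6.55×10^8 / 11.70 = 5.60×10^7 s.
Fraction reached: 1 − e^(−t/τ) = 0.32 ⇒ t = −τ ln(1 − 0.32) = τ × 0.386.
t = 2.16×10^7 s = 250 days.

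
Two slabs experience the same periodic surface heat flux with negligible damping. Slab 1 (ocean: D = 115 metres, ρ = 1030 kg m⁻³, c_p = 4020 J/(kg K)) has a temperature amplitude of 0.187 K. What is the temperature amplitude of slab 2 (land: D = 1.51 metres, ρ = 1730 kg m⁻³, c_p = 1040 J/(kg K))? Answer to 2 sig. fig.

33 K

C_ocean = 4.76×10^8 J/(m²·K); C_land = 2.72×10^6 J/(m²·K).
A ∝ 1/C ⇒ A_land = A_ocean × C_ocean/C_land = 0.187 × 175 = 32.8 K.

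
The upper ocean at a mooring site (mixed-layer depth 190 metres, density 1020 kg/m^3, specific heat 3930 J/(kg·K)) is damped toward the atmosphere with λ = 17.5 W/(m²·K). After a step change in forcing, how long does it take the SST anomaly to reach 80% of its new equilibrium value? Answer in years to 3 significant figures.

2.22 years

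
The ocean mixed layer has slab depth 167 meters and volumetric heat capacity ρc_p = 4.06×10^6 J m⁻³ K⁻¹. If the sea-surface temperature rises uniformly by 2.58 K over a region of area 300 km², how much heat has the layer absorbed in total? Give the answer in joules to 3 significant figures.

5.25×10^17 J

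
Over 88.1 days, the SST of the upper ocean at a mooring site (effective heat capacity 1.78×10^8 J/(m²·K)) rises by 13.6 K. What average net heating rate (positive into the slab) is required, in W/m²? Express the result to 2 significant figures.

320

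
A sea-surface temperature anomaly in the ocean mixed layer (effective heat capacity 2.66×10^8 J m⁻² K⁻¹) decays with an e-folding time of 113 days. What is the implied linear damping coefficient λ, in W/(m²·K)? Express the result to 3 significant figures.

Areal heat capacity C = 2.66×10^8 J m⁻² K⁻¹ (given).
τ = 113 days = 9.76×10^6 s.
λ = C / τ = 2.66×10^8 / 9.76×10^6 = 27.2 W/(m²·K).

27.2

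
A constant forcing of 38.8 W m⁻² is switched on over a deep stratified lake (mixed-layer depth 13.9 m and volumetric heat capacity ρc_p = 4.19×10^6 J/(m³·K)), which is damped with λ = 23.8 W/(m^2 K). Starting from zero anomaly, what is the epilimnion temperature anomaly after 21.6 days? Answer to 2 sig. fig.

0.87 K

Areal heat capacity C = ρc_p × D = 4.19×10^6 × 13.9 = 5.82×10^7 J/(m^2 K).
τ = C / λ = 5.82×10^7 / 23.8 = 2.45×10^6 s.
Equilibrium anomaly ΔT_eq = F / λ = 38.8 / 23.8 = 1.63 K.
t = 21.6 days = 1.87×10^6 s, so t/τ = 0.763.
ΔT(t) = ΔT_eq (1 − e^(−t/τ)) = 1.63 × (1 − e^−0.763) = 0.870 K.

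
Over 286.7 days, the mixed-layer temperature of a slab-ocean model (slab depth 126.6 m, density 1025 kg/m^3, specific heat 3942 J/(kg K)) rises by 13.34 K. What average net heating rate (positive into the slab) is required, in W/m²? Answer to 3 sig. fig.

275

Areal heat capacity C = ρ c_p D = 1025 × 3942 × 126.6 = 5.12×10^8 J/(m^2 K).
Required heat per unit area: Q = C ΔT = 5.12×10^8 × 13.34 = 6.82×10^9 J/m².
Flux F = Q / Δt = 6.82×10^9 / 2.48×10^7 s = 275 W/m².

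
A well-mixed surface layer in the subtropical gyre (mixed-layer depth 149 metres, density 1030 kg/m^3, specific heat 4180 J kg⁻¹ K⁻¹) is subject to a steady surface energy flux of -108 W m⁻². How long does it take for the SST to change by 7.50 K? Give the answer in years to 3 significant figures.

1.41 years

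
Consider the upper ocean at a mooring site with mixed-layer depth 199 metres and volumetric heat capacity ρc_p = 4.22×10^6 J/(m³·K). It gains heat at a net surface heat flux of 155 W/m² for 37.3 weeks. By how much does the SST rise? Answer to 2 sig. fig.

4.2 K

Areal heat capacity C = ρc_p × D = 4.22×10^6 × 199 = 8.40×10^8 J/(m²·K).
Net heat input Q = F Δt = 155 × (37.3 weeks × 6.048×10^5 s/week) = 3.50×10^9 J/m².
ΔT = Q / C = 3.50×10^9 / 8.40×10^8 = 4.16 K.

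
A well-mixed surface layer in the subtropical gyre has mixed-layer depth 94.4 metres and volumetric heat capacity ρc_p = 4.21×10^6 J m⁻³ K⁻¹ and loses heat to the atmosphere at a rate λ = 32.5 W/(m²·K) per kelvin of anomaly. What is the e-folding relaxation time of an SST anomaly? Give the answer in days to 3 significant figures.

142 days

Areal heat capacity C = ρc_p × D = 4.21×10^6 × 94.4 = 3.97×10^8 J/(m²·K).
Relaxation time τ = C / λ = 3.97×10^8 / 32.5 = 1.22×10^7 s.
In days: 1.22×10^7 s / (86400 s/day) = 142 days.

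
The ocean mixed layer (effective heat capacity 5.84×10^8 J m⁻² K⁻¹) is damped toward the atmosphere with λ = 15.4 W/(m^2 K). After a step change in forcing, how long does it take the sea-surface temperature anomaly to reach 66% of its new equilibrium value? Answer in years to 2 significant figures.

1.3 years

Areal heat capacity C = 5.84×10^8 J m⁻² K⁻¹ (given).
τ = C / λ = 5.84×10^8 / 15.4 = 3.79×10^7 s.
Fraction reached: 1 − e^(−t/τ) = 0.66 ⇒ t = −τ ln(1 − 0.66) = τ × 1.08.
t = 4.09×10^7 s = 1.30 years.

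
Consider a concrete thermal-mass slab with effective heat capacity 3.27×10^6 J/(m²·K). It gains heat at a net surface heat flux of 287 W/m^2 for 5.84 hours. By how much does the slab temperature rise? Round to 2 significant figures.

1.8 K

Areal heat capacity C = 3.27×10^6 J/(m²·K) (given).
Net heat input Q = F Δt = 287 × (5.84 hours × 3600 s/hour) = 6.03×10^6 J/m².
ΔT = Q / C = 6.03×10^6 / 3.27×10^6 = 1.85 K.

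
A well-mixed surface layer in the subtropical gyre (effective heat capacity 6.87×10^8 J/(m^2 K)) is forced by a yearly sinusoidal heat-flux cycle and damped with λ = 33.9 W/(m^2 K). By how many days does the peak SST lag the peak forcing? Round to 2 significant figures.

Areal heat capacity C = 6.87×10^8 J/(m^2 K) (given).
ω = 2π / 3.15×10^7 s = 1.99×10^-7 s⁻¹.
Phase lag φ = arctan(Cω/λ) = arctan(137/33.9) = 1.33 rad.
Time lag = φ / ω = 1.33 / 1.99×10^-7 = 6.67×10^6 s = 77.1 days.

77 days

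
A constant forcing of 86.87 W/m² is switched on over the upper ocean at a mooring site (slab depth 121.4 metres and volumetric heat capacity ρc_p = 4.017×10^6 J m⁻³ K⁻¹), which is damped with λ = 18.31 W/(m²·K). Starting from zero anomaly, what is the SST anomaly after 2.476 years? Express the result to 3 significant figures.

Areal heat capacity C = ρc_p × D = 4.017×10^6 × 121.4 = 4.88×10^8 J/(m^2 K).
τ = C / λ = 4.88×10^8 / 18.31 = 2.66×10^7 s.
Equilibrium anomaly ΔT_eq = F / λ = 86.87 / 18.31 = 4.74 K.
t = 2.476 years = 7.81×10^7 s, so t/τ = 2.93.
ΔT(t) = ΔT_eq (1 − e^(−t/τ)) = 4.74 × (1 − e^−2.93) = 4.49 K.

4.49 K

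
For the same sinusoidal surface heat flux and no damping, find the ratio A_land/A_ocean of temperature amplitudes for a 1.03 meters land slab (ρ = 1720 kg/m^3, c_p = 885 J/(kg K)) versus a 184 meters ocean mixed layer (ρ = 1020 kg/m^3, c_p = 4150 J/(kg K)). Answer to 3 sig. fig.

C_ocean = 1020 × 4150 × 184 = 7.79×10^8 J/(m²·K).
C_land = 1720 × 885 × 1.03 = 1.57×10^6 J/(m²·K).
Undamped amplitude ∝ 1/C, so A_land/A_ocean = C_ocean/C_land = 497.

497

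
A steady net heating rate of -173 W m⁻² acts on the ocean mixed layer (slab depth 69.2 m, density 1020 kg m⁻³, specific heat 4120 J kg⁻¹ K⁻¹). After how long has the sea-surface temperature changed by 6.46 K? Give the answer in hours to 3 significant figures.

Areal heat capacity C = ρ c_p D = 1020 × 4120 × 69.2 = 2.91×10^8 J m⁻² K⁻¹.
Time required: Δt = C ΔT / F = 2.91×10^8 × -6.46 / -173 = 1.09×10^7 s.
In hours: 1.09×10^7 s / (3600 s/hour) = 3020 hours.

3020 hours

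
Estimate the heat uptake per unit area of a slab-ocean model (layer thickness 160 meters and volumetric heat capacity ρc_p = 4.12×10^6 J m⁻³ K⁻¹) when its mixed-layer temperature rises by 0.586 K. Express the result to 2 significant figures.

3.9×10^8

Areal heat capacity C = ρc_p × D = 4.12×10^6 × 160 = 6.59×10^8 J/(m^2 K).
ΔQ = C ΔT = 6.59×10^8 × 0.586 = 3.86×10^8 J/m².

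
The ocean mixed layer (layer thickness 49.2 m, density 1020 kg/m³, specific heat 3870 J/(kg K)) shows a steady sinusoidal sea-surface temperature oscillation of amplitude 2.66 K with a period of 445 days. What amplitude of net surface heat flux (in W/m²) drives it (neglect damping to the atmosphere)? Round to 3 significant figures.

84.4

Areal heat capacity C = ρ c_p D = 1020 × 3870 × 49.2 = 1.94×10^8 J/(m^2 K).
ω = 2π / 3.84×10^7 s = 1.63×10^-7 s⁻¹.
Cω = 1.94×10^8 × 1.63×10^-7 = 31.7 W/(m²·K).
F₀ = A × Cω = 2.66 × 31.7 = 84.4 W/m².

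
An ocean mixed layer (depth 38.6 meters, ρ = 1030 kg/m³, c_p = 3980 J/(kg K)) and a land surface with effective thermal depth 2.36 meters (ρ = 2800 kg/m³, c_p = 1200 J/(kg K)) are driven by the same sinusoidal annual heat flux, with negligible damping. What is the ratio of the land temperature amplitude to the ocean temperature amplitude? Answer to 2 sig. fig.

20

C_ocean = 1030 × 3980 × 38.6 = 1.58×10^8 J/(m²·K).
C_land = 2800 × 1200 × 2.36 = 7.93×10^6 J/(m²·K).
Undamped amplitude ∝ 1/C, so A_land/A_ocean = C_ocean/C_land = 20.0.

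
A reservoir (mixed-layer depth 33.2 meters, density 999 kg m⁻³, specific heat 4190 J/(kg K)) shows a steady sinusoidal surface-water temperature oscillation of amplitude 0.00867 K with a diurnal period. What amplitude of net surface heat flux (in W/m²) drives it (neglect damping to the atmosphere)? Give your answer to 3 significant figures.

Areal heat capacity C = ρ c_p D = 999 × 4190 × 33.2 = 1.39×10^8 J/(m^2 K).
ω = 2π / 86400 s = 7.27×10^-5 s⁻¹.
Cω = 1.39×10^8 × 7.27×10^-5 = 10100 W/(m²·K).
F₀ = A × Cω = 0.00867 × 10100 = 87.6 W/m².

87.6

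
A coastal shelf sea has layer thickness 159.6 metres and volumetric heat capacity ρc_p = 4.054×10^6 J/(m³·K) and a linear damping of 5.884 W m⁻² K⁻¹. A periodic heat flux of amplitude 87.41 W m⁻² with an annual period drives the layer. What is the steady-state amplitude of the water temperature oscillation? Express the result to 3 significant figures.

0.677 K

Areal heat capacity C = ρc_p × D = 4.054×10^6 × 159.6 = 6.47×10^8 J/(m²·K).
Angular frequency ω = 2π / T = 2π / 3.15×10^7 s = 1.99×10^-7 s⁻¹.
√((Cω)² + λ²) = √((129)² + 5.884²) = 129 W/(m²·K).
Amplitude A = F₀ / √((Cω)²+λ²) = 87.41 / 129 = 0.677 K.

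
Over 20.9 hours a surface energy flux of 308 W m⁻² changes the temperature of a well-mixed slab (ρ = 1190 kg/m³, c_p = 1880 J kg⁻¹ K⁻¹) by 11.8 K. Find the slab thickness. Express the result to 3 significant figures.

0.878 m

Heat input Q = F Δt = 308 × 75200 s = 2.32×10^7 J/m².
Required areal heat capacity C = Q / ΔT = 1.96×10^6 J/(m²·K).
Depth D = C / (ρ c_p) = 1.96×10^6 / (1190 × 1880) = 0.878 m.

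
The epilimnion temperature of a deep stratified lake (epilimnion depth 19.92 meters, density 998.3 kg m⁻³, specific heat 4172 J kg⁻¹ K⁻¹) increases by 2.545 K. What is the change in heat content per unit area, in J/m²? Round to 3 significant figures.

2.11×10^8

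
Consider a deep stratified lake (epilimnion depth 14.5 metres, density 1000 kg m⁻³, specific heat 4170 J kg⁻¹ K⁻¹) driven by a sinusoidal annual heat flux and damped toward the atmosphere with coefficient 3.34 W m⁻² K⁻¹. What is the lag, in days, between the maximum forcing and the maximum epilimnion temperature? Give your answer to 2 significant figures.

76 days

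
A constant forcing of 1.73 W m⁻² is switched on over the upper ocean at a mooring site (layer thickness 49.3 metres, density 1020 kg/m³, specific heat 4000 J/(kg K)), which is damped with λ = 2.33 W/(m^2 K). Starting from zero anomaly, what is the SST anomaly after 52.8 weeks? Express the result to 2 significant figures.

Areal heat capacity C = ρ c_p D = 1020 × 4000 × 49.3 = 2.01×10^8 J m⁻² K⁻¹.
τ = C / λ = 2.01×10^8 / 2.33 = 8.63×10^7 s.
Equilibrium anomaly ΔT_eq = F / λ = 1.73 / 2.33 = 0.742 K.
t = 52.8 weeks = 3.19×10^7 s, so t/τ = 0.370.
ΔT(t) = ΔT_eq (1 − e^(−t/τ)) = 0.742 × (1 − e^−0.370) = 0.230 K.

0.23 K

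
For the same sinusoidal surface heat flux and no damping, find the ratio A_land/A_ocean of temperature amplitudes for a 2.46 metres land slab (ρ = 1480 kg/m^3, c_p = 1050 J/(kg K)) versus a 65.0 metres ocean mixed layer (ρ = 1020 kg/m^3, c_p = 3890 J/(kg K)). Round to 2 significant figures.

67

C_ocean = 1020 × 3890 × 65.0 = 2.58×10^8 J/(m²·K).
C_land = 1480 × 1050 × 2.46 = 3.82×10^6 J/(m²·K).
Undamped amplitude ∝ 1/C, so A_land/A_ocean = C_ocean/C_land = 67.5.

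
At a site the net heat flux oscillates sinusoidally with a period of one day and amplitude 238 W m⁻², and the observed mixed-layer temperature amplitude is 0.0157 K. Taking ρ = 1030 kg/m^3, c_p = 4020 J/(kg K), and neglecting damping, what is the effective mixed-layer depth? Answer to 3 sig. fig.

50.3 m

ω = 2π / 86400 s = 7.27×10^-5 s⁻¹.
Required C = F₀ / (A ω) = 238 / (0.0157 × 7.27×10^-5) = 2.08×10^8 J/(m²·K).
D = C / (ρ c_p) = 2.08×10^8 / (1030 × 4020) = 50.3 m.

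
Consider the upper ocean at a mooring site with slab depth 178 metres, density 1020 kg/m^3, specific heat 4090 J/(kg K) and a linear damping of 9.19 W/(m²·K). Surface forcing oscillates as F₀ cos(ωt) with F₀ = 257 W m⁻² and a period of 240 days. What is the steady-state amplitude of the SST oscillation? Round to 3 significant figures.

Areal heat capacity C = ρ c_p D = 1020 × 4090 × 178 = 7.43×10^8 J/(m²·K).
Angular frequency ω = 2π / T = 2π / 2.07×10^7 s = 3.03×10^-7 s⁻¹.
√((Cω)² + λ²) = √((225)² + 9.19²) = 225 W/(m²·K).
Amplitude A = F₀ / √((Cω)²+λ²) = 257 / 225 = 1.14 K.

1.14 K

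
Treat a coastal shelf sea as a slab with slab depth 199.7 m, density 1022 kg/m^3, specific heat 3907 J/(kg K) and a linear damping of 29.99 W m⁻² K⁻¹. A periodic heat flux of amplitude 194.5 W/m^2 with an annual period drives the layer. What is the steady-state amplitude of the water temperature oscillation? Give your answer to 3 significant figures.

Areal heat capacity C = ρ c_p D = 1022 × 3907 × 199.7 = 7.97×10^8 J m⁻² K⁻¹.
Angular frequency ω = 2π / T = 2π / 3.15×10^7 s = 1.99×10^-7 s⁻¹.
√((Cω)² + λ²) = √((159)² + 29.99²) = 162 W/(m²·K).
Amplitude A = F₀ / √((Cω)²+λ²) = 194.5 / 162 = 1.20 K.

1.20 K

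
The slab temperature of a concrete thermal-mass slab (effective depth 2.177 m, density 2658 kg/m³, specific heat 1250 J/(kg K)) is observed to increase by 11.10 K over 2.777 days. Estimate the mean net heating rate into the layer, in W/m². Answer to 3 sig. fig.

335

Areal heat capacity C = ρ c_p D = 2658 × 1250 × 2.177 = 7.23×10^6 J/(m^2 K).
Required heat per unit area: Q = C ΔT = 7.23×10^6 × 11.10 = 8.03×10^7 J/m².
Flux F = Q / Δt = 8.03×10^7 / 2.40×10^5 s = 335 W/m².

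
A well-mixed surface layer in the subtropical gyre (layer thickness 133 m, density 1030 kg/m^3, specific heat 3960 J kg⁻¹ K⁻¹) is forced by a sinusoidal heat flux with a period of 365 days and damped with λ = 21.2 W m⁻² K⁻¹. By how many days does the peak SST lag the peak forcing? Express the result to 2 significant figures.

Areal heat capacity C = ρ c_p D = 1030 × 3960 × 133 = 5.42×10^8 J/(m²·K).
ω = 2π / 3.15×10^7 s = 1.99×10^-7 s⁻¹.
Phase lag φ = arctan(Cω/λ) = arctan(108/21.2) = 1.38 rad.
Time lag = φ / ω = 1.38 / 1.99×10^-7 = 6.91×10^6 s = 80.0 days.

80 days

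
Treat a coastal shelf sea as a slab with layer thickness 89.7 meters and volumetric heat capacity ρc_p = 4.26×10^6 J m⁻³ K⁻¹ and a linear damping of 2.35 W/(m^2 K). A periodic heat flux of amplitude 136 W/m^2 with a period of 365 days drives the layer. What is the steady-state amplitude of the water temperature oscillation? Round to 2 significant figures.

1.8 K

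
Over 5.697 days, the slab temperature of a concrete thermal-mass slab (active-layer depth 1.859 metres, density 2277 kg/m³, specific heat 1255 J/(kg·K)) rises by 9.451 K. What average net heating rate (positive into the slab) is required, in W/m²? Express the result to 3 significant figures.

Areal heat capacity C = ρ c_p D = 2277 × 1255 × 1.859 = 5.31×10^6 J/(m²·K).
Required heat per unit area: Q = C ΔT = 5.31×10^6 × 9.451 = 5.02×10^7 J/m².
Flux F = Q / Δt = 5.02×10^7 / 4.92×10^5 s = 102 W/m².

102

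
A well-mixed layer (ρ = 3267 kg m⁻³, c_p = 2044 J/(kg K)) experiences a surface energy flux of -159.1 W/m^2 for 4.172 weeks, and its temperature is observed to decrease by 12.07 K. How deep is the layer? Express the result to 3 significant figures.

4.98 m

Heat input Q = F Δt = -159.1 × 2.52×10^6 s = -4.01×10^8 J/m².
Required areal heat capacity C = Q / ΔT = 3.33×10^7 J/(m²·K).
Depth D = C / (ρ c_p) = 3.33×10^7 / (3267 × 2044) = 4.98 m.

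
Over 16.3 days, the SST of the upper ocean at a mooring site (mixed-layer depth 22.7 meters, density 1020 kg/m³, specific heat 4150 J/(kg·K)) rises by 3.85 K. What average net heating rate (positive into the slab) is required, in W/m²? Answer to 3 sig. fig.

Areal heat capacity C = ρ c_p D = 1020 × 4150 × 22.7 = 9.61×10^7 J/(m^2 K).
Required heat per unit area: Q = C ΔT = 9.61×10^7 × 3.85 = 3.70×10^8 J/m².
Flux F = Q / Δt = 3.70×10^8 / 1.41×10^6 s = 263 W/m².

263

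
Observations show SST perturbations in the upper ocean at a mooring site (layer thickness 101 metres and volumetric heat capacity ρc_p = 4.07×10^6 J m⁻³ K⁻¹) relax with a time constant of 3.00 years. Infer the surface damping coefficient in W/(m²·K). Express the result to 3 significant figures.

4.34

Areal heat capacity C = ρc_p × D = 4.07×10^6 × 101 = 4.11×10^8 J m⁻² K⁻¹.
τ = 3.00 years = 9.47×10^7 s.
λ = C / τ = 4.11×10^8 / 9.47×10^7 = 4.34 W/(m²·K).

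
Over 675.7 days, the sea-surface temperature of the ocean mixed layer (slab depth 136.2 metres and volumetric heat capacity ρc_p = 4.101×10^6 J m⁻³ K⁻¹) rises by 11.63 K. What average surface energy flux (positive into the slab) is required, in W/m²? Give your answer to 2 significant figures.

110

Areal heat capacity C = ρc_p × D = 4.101×10^6 × 136.2 = 5.59×10^8 J/(m^2 K).
Required heat per unit area: Q = C ΔT = 5.59×10^8 × 11.63 = 6.50×10^9 J/m².
Flux F = Q / Δt = 6.50×10^9 / 5.84×10^7 s = 111 W/m².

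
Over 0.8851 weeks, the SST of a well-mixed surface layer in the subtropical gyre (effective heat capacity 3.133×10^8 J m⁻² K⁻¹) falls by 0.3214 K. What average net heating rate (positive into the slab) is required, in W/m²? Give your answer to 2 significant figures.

-190

Areal heat capacity C = 3.133×10^8 J m⁻² K⁻¹ (given).
Required heat per unit area: Q = C ΔT = 3.13×10^8 × -0.3214 = -1.01×10^8 J/m².
Flux F = Q / Δt = -1.01×10^8 / 5.35×10^5 s = -188 W/m².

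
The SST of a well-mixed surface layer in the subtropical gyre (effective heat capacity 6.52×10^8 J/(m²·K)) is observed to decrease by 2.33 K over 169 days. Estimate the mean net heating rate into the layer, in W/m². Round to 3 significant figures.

Areal heat capacity C = 6.52×10^8 J/(m²·K) (given).
Required heat per unit area: Q = C ΔT = 6.52×10^8 × -2.33 = -1.52×10^9 J/m².
Flux F = Q / Δt = -1.52×10^9 / 1.46×10^7 s = -104 W/m².

-104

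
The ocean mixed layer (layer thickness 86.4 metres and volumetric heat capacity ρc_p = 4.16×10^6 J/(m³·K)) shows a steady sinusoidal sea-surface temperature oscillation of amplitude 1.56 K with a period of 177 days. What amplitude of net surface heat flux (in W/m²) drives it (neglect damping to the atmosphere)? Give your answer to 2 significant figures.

230

Areal heat capacity C = ρc_p × D = 4.16×10^6 × 86.4 = 3.59×10^8 J/(m^2 K).
ω = 2π / 1.53×10^7 s = 4.11×10^-7 s⁻¹.
Cω = 3.59×10^8 × 4.11×10^-7 = 148 W/(m²·K).
F₀ = A × Cω = 1.56 × 148 = 230 W/m².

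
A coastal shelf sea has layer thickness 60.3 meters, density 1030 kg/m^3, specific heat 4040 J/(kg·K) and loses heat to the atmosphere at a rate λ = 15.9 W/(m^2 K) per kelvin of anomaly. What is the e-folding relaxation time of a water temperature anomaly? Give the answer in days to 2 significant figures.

180 days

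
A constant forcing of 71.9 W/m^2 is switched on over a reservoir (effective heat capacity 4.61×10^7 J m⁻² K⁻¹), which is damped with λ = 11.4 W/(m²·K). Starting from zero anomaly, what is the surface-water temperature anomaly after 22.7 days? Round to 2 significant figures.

2.4 K

Areal heat capacity C = 4.61×10^7 J m⁻² K⁻¹ (given).
τ = C / λ = 4.61×10^7 / 11.4 = 4.04×10^6 s.
Equilibrium anomaly ΔT_eq = F / λ = 71.9 / 11.4 = 6.31 K.
t = 22.7 days = 1.96×10^6 s, so t/τ = 0.485.
ΔT(t) = ΔT_eq (1 − e^(−t/τ)) = 6.31 × (1 − e^−0.485) = 2.42 K.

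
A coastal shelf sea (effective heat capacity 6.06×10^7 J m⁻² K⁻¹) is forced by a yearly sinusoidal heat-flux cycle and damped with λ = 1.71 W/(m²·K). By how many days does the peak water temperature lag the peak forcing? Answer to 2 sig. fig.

83 days

Areal heat capacity C = 6.06×10^7 J m⁻² K⁻¹ (given).
ω = 2π / 3.15×10^7 s = 1.99×10^-7 s⁻¹.
Phase lag φ = arctan(Cω/λ) = arctan(12.1/1.71) = 1.43 rad.
Time lag = φ / ω = 1.43 / 1.99×10^-7 = 7.18×10^6 s = 83.1 days.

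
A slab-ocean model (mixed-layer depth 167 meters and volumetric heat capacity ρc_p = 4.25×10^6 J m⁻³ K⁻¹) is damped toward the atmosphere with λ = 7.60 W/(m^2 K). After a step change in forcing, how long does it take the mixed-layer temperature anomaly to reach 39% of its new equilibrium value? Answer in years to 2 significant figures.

1.5 years

Areal heat capacity C = ρc_p × D = 4.25×10^6 × 167 = 7.10×10^8 J/(m^2 K).
τ = C / λ = 7.10×10^8 / 7.60 = 9.34×10^7 s.
Fraction reached: 1 − e^(−t/τ) = 0.39 ⇒ t = −τ ln(1 − 0.39) = τ × 0.494.
t = 4.62×10^7 s = 1.46 years.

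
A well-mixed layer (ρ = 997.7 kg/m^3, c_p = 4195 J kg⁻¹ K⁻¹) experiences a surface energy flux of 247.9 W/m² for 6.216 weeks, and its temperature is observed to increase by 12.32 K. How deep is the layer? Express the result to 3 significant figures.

18.1 m

Heat input Q = F Δt = 247.9 × 3.76×10^6 s = 9.32×10^8 J/m².
Required areal heat capacity C = Q / ΔT = 7.56×10^7 J/(m²·K).
Depth D = C / (ρ c_p) = 7.56×10^7 / (997.7 × 4195) = 18.1 m.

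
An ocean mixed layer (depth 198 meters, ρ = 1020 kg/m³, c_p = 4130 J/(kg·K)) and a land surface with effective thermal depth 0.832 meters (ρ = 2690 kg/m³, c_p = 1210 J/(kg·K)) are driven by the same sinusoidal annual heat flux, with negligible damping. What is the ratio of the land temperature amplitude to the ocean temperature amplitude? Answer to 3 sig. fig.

308

C_ocean = 1020 × 4130 × 198 = 8.34×10^8 J/(m²·K).
C_land = 2690 × 1210 × 0.832 = 2.71×10^6 J/(m²·K).
Undamped amplitude ∝ 1/C, so A_land/A_ocean = C_ocean/C_land = 308.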